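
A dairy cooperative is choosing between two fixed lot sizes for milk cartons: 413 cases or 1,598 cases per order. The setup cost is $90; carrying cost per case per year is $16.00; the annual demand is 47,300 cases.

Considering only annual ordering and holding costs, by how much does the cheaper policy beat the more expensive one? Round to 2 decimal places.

Annual cost at Q: ordering D·S/Q plus holding Q·H/2.
TC(413) = (47,300/413)×90 + (413/2)×16 = $13,611.51
TC(1,598) = (47,300/1,598)×90 + (1,598/2)×16 = $15,447.95
Cheaper: Q = 413.  Difference = $1,836.45

$1,836.45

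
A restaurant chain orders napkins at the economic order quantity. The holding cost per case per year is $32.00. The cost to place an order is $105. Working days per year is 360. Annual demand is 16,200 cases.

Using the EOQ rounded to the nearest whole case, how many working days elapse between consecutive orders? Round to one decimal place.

2DS/H = 2·16,200·105/32 = 106,312.50
EOQ = √106,312.50 ≈ 326.06 → Q = 326 cases
Cycle time = (working days × Q)/D = (360 × 326) / 16,200 = 7.244 days

7.2 days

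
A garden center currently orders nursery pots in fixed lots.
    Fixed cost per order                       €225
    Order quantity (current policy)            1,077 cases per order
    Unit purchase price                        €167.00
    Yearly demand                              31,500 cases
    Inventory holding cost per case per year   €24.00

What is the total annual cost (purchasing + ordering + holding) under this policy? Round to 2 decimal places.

€5,280,004.78

Annual ordering cost = (D/Q)·S = (31,500/1,077) × 225 = €6,580.78
Annual holding cost  = (Q/2)·H = (1,077/2) × 24 = €12,924.00
Purchase cost = D·C = 31,500 × 167 = €5,260,500.00
Total = €6,580.78 + €12,924.00 + €5,260,500.00 = €5,280,004.78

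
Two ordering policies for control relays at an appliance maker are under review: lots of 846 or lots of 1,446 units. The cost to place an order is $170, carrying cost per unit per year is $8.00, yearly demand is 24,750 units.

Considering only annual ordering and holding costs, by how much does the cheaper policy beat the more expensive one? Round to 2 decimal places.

$336.35

For each Q, cost = (D/Q)·S + (Q/2)·H.
TC(846) = (24,750/846)×170 + (846/2)×8 = $8,357.40
TC(1,446) = (24,750/1,446)×170 + (1,446/2)×8 = $8,693.75
Lots of 846 are cheaper by $336.35.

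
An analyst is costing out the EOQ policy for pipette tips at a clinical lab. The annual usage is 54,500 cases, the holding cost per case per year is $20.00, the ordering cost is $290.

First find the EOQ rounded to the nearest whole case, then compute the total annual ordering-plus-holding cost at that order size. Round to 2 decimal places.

Q* = √(2·D·S / H) = √(2·54,500·290 / 20) = √1,580,500.0 ≈ 1,257.18 → Q = 1,257 cases
Orders/yr = 54,500/1,257 = 43.357; ordering cost = 43.357 × $290 = $12,573.59
Average inventory = 1,257/2 = 628.5; holding cost = 628.5 × $20 = $12,570.00
Total = $12,573.59 + $12,570.00 = $25,143.59

$25,143.59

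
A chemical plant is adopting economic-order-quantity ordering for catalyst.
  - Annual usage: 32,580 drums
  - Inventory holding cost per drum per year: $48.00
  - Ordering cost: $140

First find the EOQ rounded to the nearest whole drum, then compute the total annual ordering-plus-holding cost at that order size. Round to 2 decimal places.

2DS/H = 2·32,580·140/48 = 190,050.00
EOQ = √190,050.00 ≈ 435.95 → Q = 436 drums
Annual ordering cost = (D/Q)·S = (32,580/436) × 140 = $10,461.47
Annual holding cost  = (Q/2)·H = (436/2) × 48 = $10,464.00
Total = $10,461.47 + $10,464.00 = $20,925.47

$20,925.47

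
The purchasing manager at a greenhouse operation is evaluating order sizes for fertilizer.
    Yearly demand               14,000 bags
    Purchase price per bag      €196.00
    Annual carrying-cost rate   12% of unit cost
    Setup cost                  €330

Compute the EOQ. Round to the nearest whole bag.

Holding cost per bag per year: H = 12% × €196 = €23.5200
Optimal lot size Q* = (2 × 14,000 × €330 / €23.52)^½ ≈ 626.78

627 bags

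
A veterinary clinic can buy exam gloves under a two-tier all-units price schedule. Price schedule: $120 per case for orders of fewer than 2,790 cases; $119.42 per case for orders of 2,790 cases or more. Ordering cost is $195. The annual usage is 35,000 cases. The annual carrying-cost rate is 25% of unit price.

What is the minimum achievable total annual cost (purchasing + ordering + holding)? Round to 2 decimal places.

H₁ = 25%×$120 = $30.0000;  H₂ = 25%×$119.42 = $29.8550
EOQ₁ = √(2×35,000×195/30.0000) = 674.54  (< 2,790, feasible at tier 1)
EOQ₂ = √(2×35,000×195/29.8550) = 676.17  (< 2,790 → use Q = 2,790 at tier-2 price)
TC(tier 1 (EOQ₁), Q≈674.5) = $4,220,236.11
TC(tier 2, Q≈2,790.0) = $4,223,793.96
Minimum at tier 1 (EOQ₁): $4,220,236.11

$4,220,236.11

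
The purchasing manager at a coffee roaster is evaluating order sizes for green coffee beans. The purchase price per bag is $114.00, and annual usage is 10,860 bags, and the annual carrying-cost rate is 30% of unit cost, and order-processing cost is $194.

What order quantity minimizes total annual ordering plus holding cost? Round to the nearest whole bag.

351 bags

H = i·C = 0.3 × $114 = $34.2000 per bag-year
EOQ = √(2DS/H) = √(2 × 10,860 × 194 / 34.2)
    = √(123,207.02) ≈ 351.01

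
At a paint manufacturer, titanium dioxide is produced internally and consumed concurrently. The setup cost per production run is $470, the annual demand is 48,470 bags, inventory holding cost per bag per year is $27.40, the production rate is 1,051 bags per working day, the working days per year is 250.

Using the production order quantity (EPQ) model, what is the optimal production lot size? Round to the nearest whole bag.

1,428 bags

d = 48,470/250 = 193.8800 bags/day;  effective holding cost H(1 − d/p) = 27.4·(1 − 193.8800/1051) = 22.34547
Q* = √(2DS / H_eff) = √(2·48,470·470 / 22.34547) ≈ 1,427.93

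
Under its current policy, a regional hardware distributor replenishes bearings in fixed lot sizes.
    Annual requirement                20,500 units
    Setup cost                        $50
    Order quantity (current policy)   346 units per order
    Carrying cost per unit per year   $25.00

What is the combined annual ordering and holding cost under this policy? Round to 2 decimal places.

Orders/yr = 20,500/346 = 59.249; ordering cost = 59.249 × $50 = $2,962.43
Average inventory = 346/2 = 173; holding cost = 173 × $25 = $4,325.00
Total = $2,962.43 + $4,325.00 = $7,287.43

$7,287.43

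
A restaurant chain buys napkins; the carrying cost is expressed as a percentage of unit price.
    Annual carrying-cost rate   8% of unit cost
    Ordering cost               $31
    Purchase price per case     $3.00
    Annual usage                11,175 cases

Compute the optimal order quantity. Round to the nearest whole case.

1,699 cases

H = i·C = 0.08 × $3 = $0.2400 per case-year
Q* = √(2·D·S / H) = √(2·11,175·31 / 0.24) = √2,886,875.0 ≈ 1,699.08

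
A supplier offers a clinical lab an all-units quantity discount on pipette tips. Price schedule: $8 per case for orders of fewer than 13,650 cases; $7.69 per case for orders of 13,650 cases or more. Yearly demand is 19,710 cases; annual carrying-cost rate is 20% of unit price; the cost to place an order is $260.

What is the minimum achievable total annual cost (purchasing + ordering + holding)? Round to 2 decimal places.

H₁ = 20%×$8 = $1.6000;  H₂ = 20%×$7.69 = $1.5380
EOQ₁ = √(2×19,710×260/1.6000) = 2,530.96  (< 13,650, feasible at tier 1)
EOQ₂ = √(2×19,710×260/1.5380) = 2,581.47  (< 13,650 → use Q = 13,650 at tier-2 price)
TC(tier 1 (EOQ₁), Q≈2,531.0) = $161,729.53
TC(tier 2, Q≈13,650.0) = $162,442.18
Minimum at tier 1 (EOQ₁): $161,729.53

$161,729.53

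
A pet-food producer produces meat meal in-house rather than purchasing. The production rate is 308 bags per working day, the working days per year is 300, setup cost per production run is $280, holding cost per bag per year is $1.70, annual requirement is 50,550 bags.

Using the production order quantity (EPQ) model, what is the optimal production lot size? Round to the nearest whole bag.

6,063 bags

Daily demand d = 50,550/300 = 168.500; p = 308; 1 − d/p = 0.45292
EPQ = √(2DS / (H(1 − d/p)))
    = √(2 × 50,550 × 280 / (1.7 × 0.45292)) ≈ 6,063.43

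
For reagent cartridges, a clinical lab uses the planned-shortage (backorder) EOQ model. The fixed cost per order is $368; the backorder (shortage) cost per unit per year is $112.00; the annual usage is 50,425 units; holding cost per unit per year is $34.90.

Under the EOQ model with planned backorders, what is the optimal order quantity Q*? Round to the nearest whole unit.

Q* = √(2DS/H) · √((H + b)/b)
   = √(2 × 50,425 × 368 / 34.9) · √((34.9 + 112) / 112)
   = 1,031.215 × 1.1453 ≈ 1,181.00

1,181 units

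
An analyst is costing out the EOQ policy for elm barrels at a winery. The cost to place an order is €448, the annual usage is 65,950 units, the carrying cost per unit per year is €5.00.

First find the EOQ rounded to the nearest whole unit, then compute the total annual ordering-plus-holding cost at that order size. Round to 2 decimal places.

EOQ = √(2DS/H) = √(2 × 65,950 × 448 / 5)
    = √(11,818,240.00) ≈ 3,437.77 → Q = 3,438 units
Orders/yr = 65,950/3,438 = 19.183; ordering cost = 19.183 × €448 = €8,593.83
Average inventory = 3,438/2 = 1719; holding cost = 1719 × €5 = €8,595.00
Total = €8,593.83 + €8,595.00 = €17,188.83

€17,188.83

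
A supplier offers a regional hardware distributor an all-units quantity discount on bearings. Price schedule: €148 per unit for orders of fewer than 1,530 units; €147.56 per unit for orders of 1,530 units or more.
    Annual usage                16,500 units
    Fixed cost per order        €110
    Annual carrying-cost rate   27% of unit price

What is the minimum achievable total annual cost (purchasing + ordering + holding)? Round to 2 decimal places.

H₁ = 27%×€148 = €39.9600;  H₂ = 27%×€147.56 = €39.8412
EOQ₁ = √(2×16,500×110/39.9600) = 301.40  (< 1,530, feasible at tier 1)
EOQ₂ = √(2×16,500×110/39.8412) = 301.85  (< 1,530 → use Q = 1,530 at tier-2 price)
TC(tier 1 (EOQ₁), Q≈301.4) = €2,454,043.87
TC(tier 2, Q≈1,530.0) = €2,466,404.79
Minimum at tier 1 (EOQ₁): €2,454,043.87

€2,454,043.87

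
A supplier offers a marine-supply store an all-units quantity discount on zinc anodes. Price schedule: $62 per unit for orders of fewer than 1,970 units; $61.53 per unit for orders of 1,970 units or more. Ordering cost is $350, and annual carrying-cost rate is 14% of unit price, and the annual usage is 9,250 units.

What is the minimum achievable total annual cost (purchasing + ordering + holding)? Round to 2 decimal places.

$579,280.89

H₁ = 14%×$62 = $8.6800;  H₂ = 14%×$61.53 = $8.6142
EOQ₁ = √(2×9,250×350/8.6800) = 863.69  (< 1,970, feasible at tier 1)
EOQ₂ = √(2×9,250×350/8.6142) = 866.99  (< 1,970 → use Q = 1,970 at tier-2 price)
TC(tier 1 (EOQ₁), Q≈863.7) = $580,996.87
TC(tier 2, Q≈1,970.0) = $579,280.89
Minimum at tier 2: $579,280.89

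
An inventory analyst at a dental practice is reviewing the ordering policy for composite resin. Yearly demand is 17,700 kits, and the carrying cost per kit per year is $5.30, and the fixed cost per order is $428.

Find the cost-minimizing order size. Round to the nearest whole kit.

2DS/H = 2·17,700·428/5.3 = 2,858,716.98
EOQ = √2,858,716.98 ≈ 1,690.77

1,691 kits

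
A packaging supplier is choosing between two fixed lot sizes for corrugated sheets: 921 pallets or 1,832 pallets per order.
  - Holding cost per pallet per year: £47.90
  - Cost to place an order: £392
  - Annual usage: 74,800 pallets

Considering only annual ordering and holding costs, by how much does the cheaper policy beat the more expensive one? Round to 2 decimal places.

£5,986.99

Annual cost at Q: ordering D·S/Q plus holding Q·H/2.
TC(921) = (74,800/921)×392 + (921/2)×47.9 = £53,894.65
TC(1,832) = (74,800/1,832)×392 + (1,832/2)×47.9 = £59,881.64
|ΔTC| = |£53,894.65 − £59,881.64| = £5,986.99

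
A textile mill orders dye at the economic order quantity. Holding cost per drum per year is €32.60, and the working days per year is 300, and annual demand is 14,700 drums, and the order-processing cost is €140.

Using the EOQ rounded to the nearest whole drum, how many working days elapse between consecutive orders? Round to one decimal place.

EOQ = √(2DS/H) = √(2 × 14,700 × 140 / 32.6)
    = √(126,257.67) ≈ 355.33 → Q = 355 drums
Days between orders = 300 / (D/Q) = 300 / 41.408 ≈ 7.245

7.2 days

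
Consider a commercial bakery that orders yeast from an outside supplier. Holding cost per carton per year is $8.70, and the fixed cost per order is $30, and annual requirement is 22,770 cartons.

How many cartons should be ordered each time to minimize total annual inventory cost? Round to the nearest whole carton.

396 cartons

Optimal lot size Q* = (2 × 22,770 × $30 / $8.7)^½ ≈ 396.28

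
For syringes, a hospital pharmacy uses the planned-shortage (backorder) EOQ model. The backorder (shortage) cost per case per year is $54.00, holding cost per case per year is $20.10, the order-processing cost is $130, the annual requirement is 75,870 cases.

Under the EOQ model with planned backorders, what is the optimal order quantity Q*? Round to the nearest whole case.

1,160 cases

Basic EOQ = √(2·75,870·130/20.1) = 990.658
Backorder adjustment √((H+b)/b) = √((20.1+54)/54) = 1.1714
Q* = 990.658 × 1.1714 ≈ 1,160.48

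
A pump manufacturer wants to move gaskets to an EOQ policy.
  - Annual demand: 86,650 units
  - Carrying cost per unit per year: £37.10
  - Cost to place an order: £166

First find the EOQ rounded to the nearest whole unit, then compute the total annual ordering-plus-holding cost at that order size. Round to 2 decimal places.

£32,669.34

Optimal lot size Q* = (2 × 86,650 × £166 / £37.1)^½ ≈ 880.58 → Q = 881 units
Ordering: D/Q × S = 86,650/881 × £166 = £16,326.79
Holding:  Q/2 × H = 881/2 × £37.1 = £16,342.55
Total = £16,326.79 + £16,342.55 = £32,669.34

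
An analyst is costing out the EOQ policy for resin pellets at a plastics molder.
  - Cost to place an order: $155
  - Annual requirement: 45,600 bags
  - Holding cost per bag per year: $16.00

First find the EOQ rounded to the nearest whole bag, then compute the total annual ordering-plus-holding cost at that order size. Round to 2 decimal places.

$15,039.15

EOQ = √(2DS/H) = √(2 × 45,600 × 155 / 16)
    = √(883,500.00) ≈ 939.95 → Q = 940 bags
Orders/yr = 45,600/940 = 48.511; ordering cost = 48.511 × $155 = $7,519.15
Average inventory = 940/2 = 470; holding cost = 470 × $16 = $7,520.00
Total = $7,519.15 + $7,520.00 = $15,039.15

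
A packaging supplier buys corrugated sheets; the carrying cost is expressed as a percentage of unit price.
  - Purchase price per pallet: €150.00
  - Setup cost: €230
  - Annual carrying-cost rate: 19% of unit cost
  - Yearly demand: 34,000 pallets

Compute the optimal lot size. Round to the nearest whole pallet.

Carrying cost H = €150 × 19% = €28.5000/pallet/yr
EOQ = √(2DS/H) = √(2 × 34,000 × 230 / 28.5)
    = √(548,771.93) ≈ 740.79

741 pallets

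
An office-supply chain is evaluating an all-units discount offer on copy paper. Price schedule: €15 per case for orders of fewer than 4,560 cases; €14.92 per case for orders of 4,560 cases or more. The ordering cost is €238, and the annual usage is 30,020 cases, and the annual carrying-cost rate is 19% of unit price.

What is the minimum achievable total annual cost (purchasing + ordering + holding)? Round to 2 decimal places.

H₁ = 19%×€15 = €2.8500;  H₂ = 19%×€14.92 = €2.8348
EOQ₁ = √(2×30,020×238/2.8500) = 2,239.17  (< 4,560, feasible at tier 1)
EOQ₂ = √(2×30,020×238/2.8348) = 2,245.16  (< 4,560 → use Q = 4,560 at tier-2 price)
TC(tier 1 (EOQ₁), Q≈2,239.2) = €456,681.62
TC(tier 2, Q≈4,560.0) = €455,928.58
Minimum at tier 2: €455,928.58

€455,928.58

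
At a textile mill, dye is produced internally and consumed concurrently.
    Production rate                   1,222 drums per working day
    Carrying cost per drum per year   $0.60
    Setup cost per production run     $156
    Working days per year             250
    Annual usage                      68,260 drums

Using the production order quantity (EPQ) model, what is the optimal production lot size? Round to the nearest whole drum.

Daily demand d = 68,260/250 = 273.040; p = 1222; 1 − d/p = 0.77656
EPQ = √(2DS / (H(1 − d/p)))
    = √(2 × 68,260 × 156 / (0.6 × 0.77656)) ≈ 6,760.77

6,761 drums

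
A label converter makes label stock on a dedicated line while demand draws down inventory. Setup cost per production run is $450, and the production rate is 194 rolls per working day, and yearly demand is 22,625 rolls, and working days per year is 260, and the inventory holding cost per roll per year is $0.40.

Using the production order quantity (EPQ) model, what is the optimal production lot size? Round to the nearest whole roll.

9,608 rolls

Daily demand d = 22,625/260 = 87.019; p = 194; 1 − d/p = 0.55145
EPQ = √(2DS / (H(1 − d/p)))
    = √(2 × 22,625 × 450 / (0.4 × 0.55145)) ≈ 9,608.01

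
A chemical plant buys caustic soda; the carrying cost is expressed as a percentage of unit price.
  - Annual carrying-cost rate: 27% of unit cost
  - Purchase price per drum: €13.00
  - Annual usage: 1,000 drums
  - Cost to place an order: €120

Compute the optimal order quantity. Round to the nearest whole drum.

261 drums

Carrying cost H = €13 × 27% = €3.5100/drum/yr
Q* = √(2·D·S / H) = √(2·1,000·120 / 3.51) = √68,376.1 ≈ 261.49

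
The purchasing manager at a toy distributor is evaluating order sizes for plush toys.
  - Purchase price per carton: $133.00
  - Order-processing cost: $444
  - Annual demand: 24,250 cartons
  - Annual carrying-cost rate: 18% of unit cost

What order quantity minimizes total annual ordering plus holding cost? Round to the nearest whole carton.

948 cartons

Carrying cost H = $133 × 18% = $23.9400/carton/yr
EOQ = √(2DS/H) = √(2 × 24,250 × 444 / 23.94)
    = √(899,498.75) ≈ 948.42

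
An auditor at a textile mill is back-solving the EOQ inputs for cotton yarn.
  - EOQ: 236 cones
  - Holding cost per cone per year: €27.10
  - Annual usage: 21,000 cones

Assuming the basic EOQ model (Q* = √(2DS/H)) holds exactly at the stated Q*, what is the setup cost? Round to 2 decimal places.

€35.94

Since Q* = (2DS/H)^½, squaring gives Q*²·H = 2DS.
S = Q²H / (2D) = 236² × 27.1 / (2 × 21,000) = 35.9372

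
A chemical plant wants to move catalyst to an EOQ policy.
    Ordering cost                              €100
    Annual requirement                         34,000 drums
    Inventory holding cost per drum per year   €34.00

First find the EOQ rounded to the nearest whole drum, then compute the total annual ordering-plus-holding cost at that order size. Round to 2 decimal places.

Q* = √(2·D·S / H) = √(2·34,000·100 / 34) = √200,000.0 ≈ 447.21 → Q = 447 drums
Ordering: D/Q × S = 34,000/447 × €100 = €7,606.26
Holding:  Q/2 × H = 447/2 × €34 = €7,599.00
Total = €7,606.26 + €7,599.00 = €15,205.26

€15,205.26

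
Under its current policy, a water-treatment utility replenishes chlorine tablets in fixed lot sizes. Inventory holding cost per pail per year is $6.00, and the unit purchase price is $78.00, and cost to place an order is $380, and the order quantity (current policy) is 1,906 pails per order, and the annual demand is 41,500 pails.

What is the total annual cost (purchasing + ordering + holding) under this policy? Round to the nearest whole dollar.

$3,250,992

Orders/yr = 41,500/1,906 = 21.773; ordering cost = 21.773 × $380 = $8,273.87
Average inventory = 1,906/2 = 953; holding cost = 953 × $6 = $5,718.00
Purchase cost = D·C = 41,500 × 78 = $3,237,000.00
Total = $8,273.87 + $5,718.00 + $3,237,000.00 = $3,250,991.87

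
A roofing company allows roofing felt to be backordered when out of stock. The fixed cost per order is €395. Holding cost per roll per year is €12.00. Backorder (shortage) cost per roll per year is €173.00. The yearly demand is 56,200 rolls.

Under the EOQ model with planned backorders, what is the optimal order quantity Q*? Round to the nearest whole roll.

1,989 rolls

Basic EOQ = √(2·56,200·395/12) = 1,923.495
Backorder adjustment √((H+b)/b) = √((12+173)/173) = 1.0341
Q* = 1,923.495 × 1.0341 ≈ 1,989.09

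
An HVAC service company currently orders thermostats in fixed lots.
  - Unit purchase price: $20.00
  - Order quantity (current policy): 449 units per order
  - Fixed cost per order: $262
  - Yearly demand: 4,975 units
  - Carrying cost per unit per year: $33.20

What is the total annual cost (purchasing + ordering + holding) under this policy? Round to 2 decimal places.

Annual ordering cost = (D/Q)·S = (4,975/449) × 262 = $2,903.01
Annual holding cost  = (Q/2)·H = (449/2) × 33.2 = $7,453.40
Purchase cost = D·C = 4,975 × 20 = $99,500.00
Total = $2,903.01 + $7,453.40 + $99,500.00 = $109,856.41

$109,856.41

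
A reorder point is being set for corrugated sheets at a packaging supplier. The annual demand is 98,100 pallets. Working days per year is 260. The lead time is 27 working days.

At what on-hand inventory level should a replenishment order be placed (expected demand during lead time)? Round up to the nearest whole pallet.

10,188 pallets

Daily demand d = 98,100 / 260 = 377.308 pallets/day
Demand during lead time = 377.308 × 27 = 10,187.31
Reorder point = 10,187.31 → round up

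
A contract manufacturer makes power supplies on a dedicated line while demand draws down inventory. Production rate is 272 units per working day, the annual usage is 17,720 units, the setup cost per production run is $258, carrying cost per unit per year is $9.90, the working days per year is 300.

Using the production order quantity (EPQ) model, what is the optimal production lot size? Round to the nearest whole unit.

1,086 units

Daily demand d = 17,720/300 = 59.067; p = 272; 1 − d/p = 0.78284
EPQ = √(2DS / (H(1 − d/p)))
    = √(2 × 17,720 × 258 / (9.9 × 0.78284)) ≈ 1,086.18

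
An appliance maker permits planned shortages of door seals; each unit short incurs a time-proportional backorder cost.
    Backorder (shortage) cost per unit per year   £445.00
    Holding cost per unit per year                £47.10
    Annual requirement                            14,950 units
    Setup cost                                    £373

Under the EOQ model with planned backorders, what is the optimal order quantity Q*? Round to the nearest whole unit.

512 units

Basic EOQ = √(2·14,950·373/47.1) = 486.608
Backorder adjustment √((H+b)/b) = √((47.1+445)/445) = 1.0516
Q* = 486.608 × 1.0516 ≈ 511.71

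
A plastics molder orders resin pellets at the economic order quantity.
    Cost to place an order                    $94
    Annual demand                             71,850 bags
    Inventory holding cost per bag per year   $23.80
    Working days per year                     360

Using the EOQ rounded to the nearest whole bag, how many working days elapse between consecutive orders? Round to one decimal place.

Optimal lot size Q* = (2 × 71,850 × $94 / $23.8)^½ ≈ 753.36 → Q = 753 bags
Days between orders = 360 / (D/Q) = 360 / 95.418 ≈ 3.773

3.8 days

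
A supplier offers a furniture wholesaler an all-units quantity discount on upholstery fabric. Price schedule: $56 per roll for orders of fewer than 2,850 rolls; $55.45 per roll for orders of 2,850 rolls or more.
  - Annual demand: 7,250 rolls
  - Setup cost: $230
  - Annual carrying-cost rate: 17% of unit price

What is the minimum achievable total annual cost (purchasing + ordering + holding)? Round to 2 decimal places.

$411,634.64

H₁ = 17%×$56 = $9.5200;  H₂ = 17%×$55.45 = $9.4265
EOQ₁ = √(2×7,250×230/9.5200) = 591.87  (< 2,850, feasible at tier 1)
EOQ₂ = √(2×7,250×230/9.4265) = 594.80  (< 2,850 → use Q = 2,850 at tier-2 price)
TC(tier 1 (EOQ₁), Q≈591.9) = $411,634.64
TC(tier 2, Q≈2,850.0) = $416,030.35
Minimum at tier 1 (EOQ₁): $411,634.64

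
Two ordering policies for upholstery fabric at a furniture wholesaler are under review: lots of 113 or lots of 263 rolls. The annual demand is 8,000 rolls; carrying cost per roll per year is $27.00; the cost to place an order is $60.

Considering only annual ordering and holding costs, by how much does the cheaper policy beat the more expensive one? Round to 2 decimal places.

TC(Q) = (D/Q)S + (Q/2)H
TC(113) = (8,000/113)×60 + (113/2)×27 = $5,773.29
TC(263) = (8,000/263)×60 + (263/2)×27 = $5,375.60
Cheaper: Q = 263.  Difference = $397.69

$397.69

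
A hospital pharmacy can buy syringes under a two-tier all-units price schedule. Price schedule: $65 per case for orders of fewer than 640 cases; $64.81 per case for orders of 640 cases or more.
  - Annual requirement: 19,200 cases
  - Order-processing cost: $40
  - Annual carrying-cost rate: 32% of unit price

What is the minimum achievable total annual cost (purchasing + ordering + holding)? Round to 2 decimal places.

H₁ = 32%×$65 = $20.8000;  H₂ = 32%×$64.81 = $20.7392
EOQ₁ = √(2×19,200×40/20.8000) = 271.75  (< 640, feasible at tier 1)
EOQ₂ = √(2×19,200×40/20.7392) = 272.14  (< 640 → use Q = 640 at tier-2 price)
TC(tier 1 (EOQ₁), Q≈271.7) = $1,253,652.33
TC(tier 2, Q≈640.0) = $1,252,188.54
Minimum at tier 2: $1,252,188.54

$1,252,188.54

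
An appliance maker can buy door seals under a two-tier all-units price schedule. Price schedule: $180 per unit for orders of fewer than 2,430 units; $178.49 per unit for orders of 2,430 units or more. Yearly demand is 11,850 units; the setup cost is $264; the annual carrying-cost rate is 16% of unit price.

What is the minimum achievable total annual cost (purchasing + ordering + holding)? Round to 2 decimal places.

H₁ = 16%×$180 = $28.8000;  H₂ = 16%×$178.49 = $28.5584
EOQ₁ = √(2×11,850×264/28.8000) = 466.10  (< 2,430, feasible at tier 1)
EOQ₂ = √(2×11,850×264/28.5584) = 468.07  (< 2,430 → use Q = 2,430 at tier-2 price)
TC(tier 1 (EOQ₁), Q≈466.1) = $2,146,423.70
TC(tier 2, Q≈2,430.0) = $2,151,092.36
Minimum at tier 1 (EOQ₁): $2,146,423.70

$2,146,423.70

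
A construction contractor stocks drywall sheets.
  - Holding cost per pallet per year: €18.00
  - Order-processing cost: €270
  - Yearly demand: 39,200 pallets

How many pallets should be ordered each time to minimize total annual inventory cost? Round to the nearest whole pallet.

EOQ = √(2DS/H) = √(2 × 39,200 × 270 / 18)
    = √(1,176,000.00) ≈ 1,084.44

1,084 pallets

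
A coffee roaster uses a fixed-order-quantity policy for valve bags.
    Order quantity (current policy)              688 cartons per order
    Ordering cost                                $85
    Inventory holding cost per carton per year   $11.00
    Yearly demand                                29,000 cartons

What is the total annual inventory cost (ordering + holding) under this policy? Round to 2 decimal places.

$7,366.85

Orders/yr = 29,000/688 = 42.151; ordering cost = 42.151 × $85 = $3,582.85
Average inventory = 688/2 = 344; holding cost = 344 × $11 = $3,784.00
Total = $3,582.85 + $3,784.00 = $7,366.85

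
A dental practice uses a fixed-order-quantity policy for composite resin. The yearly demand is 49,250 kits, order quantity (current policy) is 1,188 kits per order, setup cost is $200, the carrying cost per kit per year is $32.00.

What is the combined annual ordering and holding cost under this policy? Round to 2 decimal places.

$27,299.25

Annual ordering cost = (D/Q)·S = (49,250/1,188) × 200 = $8,291.25
Annual holding cost  = (Q/2)·H = (1,188/2) × 32 = $19,008.00
Total = $8,291.25 + $19,008.00 = $27,299.25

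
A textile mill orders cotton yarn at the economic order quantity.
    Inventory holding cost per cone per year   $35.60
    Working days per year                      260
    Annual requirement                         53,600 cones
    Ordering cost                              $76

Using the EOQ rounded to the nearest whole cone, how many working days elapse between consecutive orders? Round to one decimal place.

2.3 days

EOQ = √(2DS/H) = √(2 × 53,600 × 76 / 35.6)
    = √(228,853.93) ≈ 478.39 → Q = 478 cones
Days between orders = 260 / (D/Q) = 260 / 112.134 ≈ 2.319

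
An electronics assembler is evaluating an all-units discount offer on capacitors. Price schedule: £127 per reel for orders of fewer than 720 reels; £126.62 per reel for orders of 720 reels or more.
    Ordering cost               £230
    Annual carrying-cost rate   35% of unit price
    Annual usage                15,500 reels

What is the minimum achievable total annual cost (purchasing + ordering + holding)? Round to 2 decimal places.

H₁ = 35%×£127 = £44.4500;  H₂ = 35%×£126.62 = £44.3170
EOQ₁ = √(2×15,500×230/44.4500) = 400.51  (< 720, feasible at tier 1)
EOQ₂ = √(2×15,500×230/44.3170) = 401.11  (< 720 → use Q = 720 at tier-2 price)
TC(tier 1 (EOQ₁), Q≈400.5) = £1,986,302.49
TC(tier 2, Q≈720.0) = £1,983,515.51
Minimum at tier 2: £1,983,515.51

£1,983,515.51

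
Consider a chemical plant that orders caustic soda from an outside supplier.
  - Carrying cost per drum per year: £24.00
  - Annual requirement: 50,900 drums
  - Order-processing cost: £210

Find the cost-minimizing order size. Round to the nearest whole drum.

Optimal lot size Q* = (2 × 50,900 × £210 / £24)^½ ≈ 943.80

944 drums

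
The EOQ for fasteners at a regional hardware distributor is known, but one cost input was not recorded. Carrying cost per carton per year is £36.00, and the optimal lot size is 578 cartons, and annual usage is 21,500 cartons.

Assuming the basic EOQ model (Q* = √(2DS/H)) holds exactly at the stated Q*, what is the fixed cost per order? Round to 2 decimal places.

EOQ relation: Q² = 2DS/H, so rearrange for the unknown.
S = Q²H / (2D) = 578² × 36 / (2 × 21,500) = 279.6982

£279.70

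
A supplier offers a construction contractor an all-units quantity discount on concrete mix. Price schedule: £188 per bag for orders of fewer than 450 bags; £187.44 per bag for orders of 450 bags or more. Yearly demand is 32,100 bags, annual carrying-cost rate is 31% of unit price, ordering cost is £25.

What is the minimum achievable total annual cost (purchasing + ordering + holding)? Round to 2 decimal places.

£6,031,681.27

H₁ = 31%×£188 = £58.2800;  H₂ = 31%×£187.44 = £58.1064
EOQ₁ = √(2×32,100×25/58.2800) = 165.95  (< 450, feasible at tier 1)
EOQ₂ = √(2×32,100×25/58.1064) = 166.20  (< 450 → use Q = 450 at tier-2 price)
TC(tier 1 (EOQ₁), Q≈166.0) = £6,044,471.58
TC(tier 2, Q≈450.0) = £6,031,681.27
Minimum at tier 2: £6,031,681.27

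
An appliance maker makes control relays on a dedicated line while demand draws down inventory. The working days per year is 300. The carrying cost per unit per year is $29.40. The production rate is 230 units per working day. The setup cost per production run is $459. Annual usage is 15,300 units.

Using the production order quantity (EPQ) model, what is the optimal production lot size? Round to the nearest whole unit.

Daily demand d = 15,300/300 = 51.000; p = 230; 1 − d/p = 0.77826
EPQ = √(2DS / (H(1 − d/p)))
    = √(2 × 15,300 × 459 / (29.4 × 0.77826)) ≈ 783.49

783 units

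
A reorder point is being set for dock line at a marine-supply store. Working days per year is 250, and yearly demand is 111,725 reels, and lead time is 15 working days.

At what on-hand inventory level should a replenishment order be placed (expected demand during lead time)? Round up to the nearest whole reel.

Daily demand d = 111,725 / 250 = 446.900 reels/day
Demand during lead time = 446.900 × 15 = 6,703.50
Reorder point = 6,703.50 → round up

6,704 reels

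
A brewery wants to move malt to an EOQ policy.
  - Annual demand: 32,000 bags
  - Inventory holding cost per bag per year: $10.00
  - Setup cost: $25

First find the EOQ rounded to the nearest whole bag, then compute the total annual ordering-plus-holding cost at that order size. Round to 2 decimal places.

Q* = √(2·D·S / H) = √(2·32,000·25 / 10) = √160,000.0 ≈ 400.00 → Q = 400 bags
Annual ordering cost = (D/Q)·S = (32,000/400) × 25 = $2,000.00
Annual holding cost  = (Q/2)·H = (400/2) × 10 = $2,000.00
Total = $2,000.00 + $2,000.00 = $4,000.00

$4,000.00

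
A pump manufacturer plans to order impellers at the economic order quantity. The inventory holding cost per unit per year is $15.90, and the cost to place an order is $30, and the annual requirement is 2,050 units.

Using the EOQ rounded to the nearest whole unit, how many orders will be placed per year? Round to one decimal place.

Optimal lot size Q* = (2 × 2,050 × $30 / $15.9)^½ ≈ 87.95 → Q = 88
N = D/Q = 2,050/88 ≈ 23.295 orders/yr

23.3 orders per year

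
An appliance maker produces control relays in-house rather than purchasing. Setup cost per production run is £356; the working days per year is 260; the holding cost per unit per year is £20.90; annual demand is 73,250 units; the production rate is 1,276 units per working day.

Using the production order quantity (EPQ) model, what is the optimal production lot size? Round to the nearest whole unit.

1,790 units

d = 73,250/260 = 281.7308 units/day;  effective holding cost H(1 − d/p) = 20.9·(1 − 281.7308/1276) = 16.28544
Q* = √(2DS / H_eff) = √(2·73,250·356 / 16.28544) ≈ 1,789.55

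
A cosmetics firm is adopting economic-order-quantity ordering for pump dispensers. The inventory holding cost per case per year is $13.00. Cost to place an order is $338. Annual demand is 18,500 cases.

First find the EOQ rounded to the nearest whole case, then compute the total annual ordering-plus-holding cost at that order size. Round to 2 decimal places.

Q* = √(2·D·S / H) = √(2·18,500·338 / 13) = √962,000.0 ≈ 980.82 → Q = 981 cases
Orders/yr = 18,500/981 = 18.858; ordering cost = 18.858 × $338 = $6,374.11
Average inventory = 981/2 = 490.5; holding cost = 490.5 × $13 = $6,376.50
Total = $6,374.11 + $6,376.50 = $12,750.61

$12,750.61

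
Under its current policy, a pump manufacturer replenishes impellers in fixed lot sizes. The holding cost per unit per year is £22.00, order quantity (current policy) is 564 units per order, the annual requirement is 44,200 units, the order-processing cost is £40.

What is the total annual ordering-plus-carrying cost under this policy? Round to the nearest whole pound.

£9,339

Orders/yr = 44,200/564 = 78.369; ordering cost = 78.369 × £40 = £3,134.75
Average inventory = 564/2 = 282; holding cost = 282 × £22 = £6,204.00
Total = £3,134.75 + £6,204.00 = £9,338.75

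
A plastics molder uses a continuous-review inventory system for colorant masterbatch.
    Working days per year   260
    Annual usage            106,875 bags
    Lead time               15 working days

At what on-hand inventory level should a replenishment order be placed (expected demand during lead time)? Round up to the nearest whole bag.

6,166 bags

Daily demand d = 106,875 / 260 = 411.058 bags/day
Demand during lead time = 411.058 × 15 = 6,165.87
Reorder point = 6,165.87 → round up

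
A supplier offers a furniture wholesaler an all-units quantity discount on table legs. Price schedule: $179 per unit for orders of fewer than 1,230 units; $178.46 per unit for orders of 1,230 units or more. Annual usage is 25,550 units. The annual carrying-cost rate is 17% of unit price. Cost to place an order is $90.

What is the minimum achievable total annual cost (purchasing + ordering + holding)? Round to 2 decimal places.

$4,580,180.51

H₁ = 17%×$179 = $30.4300;  H₂ = 17%×$178.46 = $30.3382
EOQ₁ = √(2×25,550×90/30.4300) = 388.76  (< 1,230, feasible at tier 1)
EOQ₂ = √(2×25,550×90/30.3382) = 389.35  (< 1,230 → use Q = 1,230 at tier-2 price)
TC(tier 1 (EOQ₁), Q≈388.8) = $4,585,279.94
TC(tier 2, Q≈1,230.0) = $4,580,180.51
Minimum at tier 2: $4,580,180.51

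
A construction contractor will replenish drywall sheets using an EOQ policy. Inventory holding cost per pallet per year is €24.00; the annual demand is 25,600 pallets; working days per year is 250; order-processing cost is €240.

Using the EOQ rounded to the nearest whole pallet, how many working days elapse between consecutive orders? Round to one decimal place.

7.0 days

2DS/H = 2·25,600·240/24 = 512,000.00
EOQ = √512,000.00 ≈ 715.54 → Q = 716 pallets
T = Q/D × 250 days = 716/25,600 × 250 = 6.992 days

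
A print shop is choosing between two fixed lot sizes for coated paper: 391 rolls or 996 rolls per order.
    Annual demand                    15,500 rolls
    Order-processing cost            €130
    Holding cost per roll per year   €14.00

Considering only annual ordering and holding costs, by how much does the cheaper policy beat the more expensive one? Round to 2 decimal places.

Annual cost at Q: ordering D·S/Q plus holding Q·H/2.
TC(391) = (15,500/391)×130 + (391/2)×14 = €7,890.45
TC(996) = (15,500/996)×130 + (996/2)×14 = €8,995.09
Cheaper: Q = 391.  Difference = €1,104.64

€1,104.64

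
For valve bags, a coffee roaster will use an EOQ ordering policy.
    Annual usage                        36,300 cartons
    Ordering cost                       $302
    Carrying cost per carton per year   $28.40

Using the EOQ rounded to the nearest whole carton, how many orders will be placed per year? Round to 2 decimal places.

41.30 orders per year

2DS/H = 2·36,300·302/28.4 = 772,014.08
EOQ = √772,014.08 ≈ 878.64 → Q = 879
N = D/Q = 36,300/879 ≈ 41.297 orders/yr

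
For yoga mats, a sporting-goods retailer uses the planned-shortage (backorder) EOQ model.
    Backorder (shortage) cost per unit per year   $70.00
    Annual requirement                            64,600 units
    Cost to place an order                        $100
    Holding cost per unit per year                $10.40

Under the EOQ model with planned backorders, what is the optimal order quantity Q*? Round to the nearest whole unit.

1,195 units

Q* = √(2DS/H) · √((H + b)/b)
   = √(2 × 64,600 × 100 / 10.4) · √((10.4 + 70) / 70)
   = 1,114.589 × 1.0717 ≈ 1,194.52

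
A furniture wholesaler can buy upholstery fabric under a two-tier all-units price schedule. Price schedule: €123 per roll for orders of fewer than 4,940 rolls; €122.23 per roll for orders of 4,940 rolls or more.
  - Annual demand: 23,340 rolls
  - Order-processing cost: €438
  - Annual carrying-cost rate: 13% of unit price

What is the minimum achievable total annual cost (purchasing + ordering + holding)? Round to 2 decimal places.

€2,888,901.18

H₁ = 13%×€123 = €15.9900;  H₂ = 13%×€122.23 = €15.8899
EOQ₁ = √(2×23,340×438/15.9900) = 1,130.78  (< 4,940, feasible at tier 1)
EOQ₂ = √(2×23,340×438/15.8899) = 1,134.34  (< 4,940 → use Q = 4,940 at tier-2 price)
TC(tier 1 (EOQ₁), Q≈1,130.8) = €2,888,901.18
TC(tier 2, Q≈4,940.0) = €2,894,165.67
Minimum at tier 1 (EOQ₁): €2,888,901.18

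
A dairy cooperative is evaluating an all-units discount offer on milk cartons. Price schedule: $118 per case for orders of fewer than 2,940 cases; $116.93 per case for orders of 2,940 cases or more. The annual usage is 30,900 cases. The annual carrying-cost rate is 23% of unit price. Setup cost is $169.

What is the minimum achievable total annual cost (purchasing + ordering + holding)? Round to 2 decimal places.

H₁ = 23%×$118 = $27.1400;  H₂ = 23%×$116.93 = $26.8939
EOQ₁ = √(2×30,900×169/27.1400) = 620.34  (< 2,940, feasible at tier 1)
EOQ₂ = √(2×30,900×169/26.8939) = 623.18  (< 2,940 → use Q = 2,940 at tier-2 price)
TC(tier 1 (EOQ₁), Q≈620.3) = $3,663,036.14
TC(tier 2, Q≈2,940.0) = $3,654,447.26
Minimum at tier 2: $3,654,447.26

$3,654,447.26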